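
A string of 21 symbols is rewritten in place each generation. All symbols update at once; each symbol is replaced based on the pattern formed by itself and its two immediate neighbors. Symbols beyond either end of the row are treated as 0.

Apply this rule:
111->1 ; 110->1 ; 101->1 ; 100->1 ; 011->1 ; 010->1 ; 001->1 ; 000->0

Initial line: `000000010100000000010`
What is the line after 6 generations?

011111111111111111111

000000111110000000111
000001111111000001111
000011111111100011111
000111111111110111111
001111111111111111111
011111111111111111111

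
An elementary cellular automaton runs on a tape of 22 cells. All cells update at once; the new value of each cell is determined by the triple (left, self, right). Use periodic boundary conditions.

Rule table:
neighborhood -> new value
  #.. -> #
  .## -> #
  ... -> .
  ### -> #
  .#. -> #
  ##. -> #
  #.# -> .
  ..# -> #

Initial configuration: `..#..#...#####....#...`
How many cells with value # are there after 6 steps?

20

step 1: .######.#######..###..
step 2: #######.#############.
step 3: #######.#############.  (fixed point — unchanged through step 6)
count of #: 20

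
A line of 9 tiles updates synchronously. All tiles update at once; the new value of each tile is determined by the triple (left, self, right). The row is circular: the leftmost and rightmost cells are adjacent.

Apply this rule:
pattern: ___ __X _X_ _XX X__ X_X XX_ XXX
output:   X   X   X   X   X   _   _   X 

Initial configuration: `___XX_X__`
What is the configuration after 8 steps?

step 1: XXXX__XXX
step 2: XXX_XXXXX
step 3: XX__XXXXX
step 4: X_XXXXXXX
step 5: __XXXXXXX
step 6: XXXXXXXX_
step 7: XXXXXXX__
step 8: XXXXXX_XX

XXXXXX_XX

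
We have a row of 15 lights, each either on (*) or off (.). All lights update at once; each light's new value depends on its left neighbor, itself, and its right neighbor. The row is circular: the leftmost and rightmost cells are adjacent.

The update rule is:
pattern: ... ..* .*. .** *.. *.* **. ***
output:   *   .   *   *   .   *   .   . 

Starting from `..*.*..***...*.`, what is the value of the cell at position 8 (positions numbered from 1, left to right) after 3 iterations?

*

*.***..*...*.*.
***....*.*.****
....**.*****...
position 8 holds *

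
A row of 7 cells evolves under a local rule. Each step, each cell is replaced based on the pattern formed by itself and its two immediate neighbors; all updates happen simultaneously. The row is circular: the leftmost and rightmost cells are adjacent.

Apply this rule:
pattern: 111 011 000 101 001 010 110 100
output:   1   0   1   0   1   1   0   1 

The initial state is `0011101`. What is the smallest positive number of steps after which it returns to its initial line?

1101001
1001110
1110100
0100111
0111010
1010011
0011101

7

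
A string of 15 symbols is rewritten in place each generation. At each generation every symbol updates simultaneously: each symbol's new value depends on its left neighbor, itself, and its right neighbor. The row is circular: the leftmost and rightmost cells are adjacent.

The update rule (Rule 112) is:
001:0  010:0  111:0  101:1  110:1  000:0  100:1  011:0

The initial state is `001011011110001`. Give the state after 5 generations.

generation 1: 100101100011000
generation 2: 010010110001100
generation 3: 001001011000110
generation 4: 000100101100011
generation 5: 100010010110001

100010010110001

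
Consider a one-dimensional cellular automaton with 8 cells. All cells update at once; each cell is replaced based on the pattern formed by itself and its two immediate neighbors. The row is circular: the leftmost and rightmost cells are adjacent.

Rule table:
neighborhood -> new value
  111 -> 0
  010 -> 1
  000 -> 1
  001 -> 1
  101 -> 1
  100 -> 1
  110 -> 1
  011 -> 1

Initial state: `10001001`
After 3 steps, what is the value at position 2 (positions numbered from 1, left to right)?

11111111
00000000
11111111
position 2 holds 1

1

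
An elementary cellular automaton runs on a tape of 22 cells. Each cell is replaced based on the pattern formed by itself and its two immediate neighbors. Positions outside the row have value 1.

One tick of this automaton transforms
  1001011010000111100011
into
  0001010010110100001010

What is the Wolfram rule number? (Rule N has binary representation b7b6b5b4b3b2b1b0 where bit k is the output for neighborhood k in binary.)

position 14: 111 → 0  (bit 7 = 0)
position 0: 110 → 0  (bit 6 = 0)
position 4: 101 → 0  (bit 5 = 0)
position 1: 100 → 0  (bit 4 = 0)
position 5: 011 → 1  (bit 3 = 1)
position 3: 010 → 1  (bit 2 = 1)
position 2: 001 → 0  (bit 1 = 0)
position 10: 000 → 1  (bit 0 = 1)
bits b7..b0 = 00001101 = 13

13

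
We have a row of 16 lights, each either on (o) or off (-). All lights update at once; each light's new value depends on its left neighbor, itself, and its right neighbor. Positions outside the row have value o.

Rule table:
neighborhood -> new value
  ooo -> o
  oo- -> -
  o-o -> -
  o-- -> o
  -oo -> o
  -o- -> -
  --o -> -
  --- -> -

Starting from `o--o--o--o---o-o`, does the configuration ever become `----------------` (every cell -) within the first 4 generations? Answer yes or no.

-o--o--o--o----o
--o--o--o--o---o
o--o--o--o--o--o
-o--o--o--o--o-o
generation 4 is -o--o--o--o--o-o, still not uniform -

no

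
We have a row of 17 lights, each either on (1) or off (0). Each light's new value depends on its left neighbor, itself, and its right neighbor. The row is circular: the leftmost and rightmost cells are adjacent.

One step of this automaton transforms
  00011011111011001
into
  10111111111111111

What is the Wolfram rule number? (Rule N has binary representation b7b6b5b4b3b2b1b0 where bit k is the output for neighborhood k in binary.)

position 7: 111 → 1  (bit 7 = 1)
position 4: 110 → 1  (bit 6 = 1)
position 5: 101 → 1  (bit 5 = 1)
position 0: 100 → 1  (bit 4 = 1)
position 3: 011 → 1  (bit 3 = 1)
position 16: 010 → 1  (bit 2 = 1)
position 2: 001 → 1  (bit 1 = 1)
position 1: 000 → 0  (bit 0 = 0)
bits b7..b0 = 11111110 = 254

254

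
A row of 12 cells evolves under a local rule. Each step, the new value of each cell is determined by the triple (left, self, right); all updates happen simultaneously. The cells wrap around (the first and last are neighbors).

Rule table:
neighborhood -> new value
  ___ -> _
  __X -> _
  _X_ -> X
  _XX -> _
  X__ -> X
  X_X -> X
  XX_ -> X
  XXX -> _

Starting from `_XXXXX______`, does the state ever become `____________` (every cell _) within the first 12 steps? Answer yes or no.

no

_____XX_____
______XX____
_______XX___
________XX__
_________XX_
__________XX
X__________X
XX__________
_XX_________
__XX________
___XX_______
____XX______
step 12 is ____XX______, still not uniform _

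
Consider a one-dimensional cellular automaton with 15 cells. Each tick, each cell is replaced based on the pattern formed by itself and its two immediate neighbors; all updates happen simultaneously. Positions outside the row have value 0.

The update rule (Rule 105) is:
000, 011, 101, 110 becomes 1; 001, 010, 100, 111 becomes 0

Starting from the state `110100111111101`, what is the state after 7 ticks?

111000100000110
101010001110110
010100101011110
001000010110010
100011001110000
001011001010111
100111000101101

100111000101101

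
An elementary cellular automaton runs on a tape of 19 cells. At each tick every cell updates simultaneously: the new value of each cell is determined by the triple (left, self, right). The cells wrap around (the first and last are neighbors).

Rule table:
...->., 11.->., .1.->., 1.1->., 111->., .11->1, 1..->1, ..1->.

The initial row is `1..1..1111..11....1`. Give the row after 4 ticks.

tick 1: .1..1.1...1.1.1...1
tick 2: ..1....1.......1...
tick 3: ...1....1.......1..
tick 4: ....1....1.......1.

....1....1.......1.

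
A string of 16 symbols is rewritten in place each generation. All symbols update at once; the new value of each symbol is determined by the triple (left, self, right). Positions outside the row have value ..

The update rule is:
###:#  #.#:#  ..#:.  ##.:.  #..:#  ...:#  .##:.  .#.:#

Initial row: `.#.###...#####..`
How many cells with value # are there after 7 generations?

generation 1: .##.#.##..###.##
generation 2: ...###..#..#.#..
generation 3: ##..#.#.##.#####
generation 4: ..#.####..#.###.
generation 5: #.##.##.#.##.#.#
generation 6: ##..#..###..####
generation 7: ..#.##..#.#..##.
count of #: 7

7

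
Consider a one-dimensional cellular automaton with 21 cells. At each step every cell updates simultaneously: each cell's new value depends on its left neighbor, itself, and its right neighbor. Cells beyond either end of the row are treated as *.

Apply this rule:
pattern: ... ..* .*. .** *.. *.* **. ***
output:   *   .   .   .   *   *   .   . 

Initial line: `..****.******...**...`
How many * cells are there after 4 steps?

11

*.....*......**...**.
.****..*****...**...*
*....*......**...**..
.***..*****...**...*.
count of *: 11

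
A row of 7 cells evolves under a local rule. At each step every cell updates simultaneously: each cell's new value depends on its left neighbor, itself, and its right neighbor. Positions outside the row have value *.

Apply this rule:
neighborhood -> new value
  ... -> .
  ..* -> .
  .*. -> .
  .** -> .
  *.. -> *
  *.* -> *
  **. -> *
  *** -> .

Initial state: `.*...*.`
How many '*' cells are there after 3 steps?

3

*.*...*
**.*...
.**.*..
count of *: 3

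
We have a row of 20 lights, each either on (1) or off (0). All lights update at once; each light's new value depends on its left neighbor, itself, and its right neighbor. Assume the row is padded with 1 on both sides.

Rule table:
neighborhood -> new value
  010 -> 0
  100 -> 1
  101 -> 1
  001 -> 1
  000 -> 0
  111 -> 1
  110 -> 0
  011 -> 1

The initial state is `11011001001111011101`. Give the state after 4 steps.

10110111110111011111

10110110111110111011
01101101111101110111
11011011111011101111
10110111110111011111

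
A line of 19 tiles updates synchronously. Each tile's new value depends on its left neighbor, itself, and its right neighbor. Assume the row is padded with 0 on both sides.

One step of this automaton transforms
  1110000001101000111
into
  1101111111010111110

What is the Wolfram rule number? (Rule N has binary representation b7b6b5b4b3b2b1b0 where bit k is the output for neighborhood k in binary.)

187

position 1: 111 → 1  (bit 7 = 1)
position 2: 110 → 0  (bit 6 = 0)
position 11: 101 → 1  (bit 5 = 1)
position 3: 100 → 1  (bit 4 = 1)
position 0: 011 → 1  (bit 3 = 1)
position 12: 010 → 0  (bit 2 = 0)
position 8: 001 → 1  (bit 1 = 1)
position 4: 000 → 1  (bit 0 = 1)
bits b7..b0 = 10111011 = 187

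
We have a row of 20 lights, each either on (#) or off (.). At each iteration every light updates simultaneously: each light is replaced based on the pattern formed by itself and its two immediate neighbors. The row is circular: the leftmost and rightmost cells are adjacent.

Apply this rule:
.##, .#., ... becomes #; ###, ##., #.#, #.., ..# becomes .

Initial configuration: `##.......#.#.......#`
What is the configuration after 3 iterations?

.#.#.###.#.#.#.###.#

...#####.#.#.#####.#
.#.#.....#.#.#.....#
.#.#.###.#.#.#.###.#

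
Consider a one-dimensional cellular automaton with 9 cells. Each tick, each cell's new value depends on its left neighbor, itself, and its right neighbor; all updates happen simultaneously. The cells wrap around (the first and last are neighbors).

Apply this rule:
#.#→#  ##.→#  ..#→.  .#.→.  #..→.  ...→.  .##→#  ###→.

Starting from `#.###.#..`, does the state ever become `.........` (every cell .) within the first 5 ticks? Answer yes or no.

tick 1: .##.##...
tick 2: .#####...
tick 3: .#...#...
tick 4: .........
all cells are . at tick 4

yes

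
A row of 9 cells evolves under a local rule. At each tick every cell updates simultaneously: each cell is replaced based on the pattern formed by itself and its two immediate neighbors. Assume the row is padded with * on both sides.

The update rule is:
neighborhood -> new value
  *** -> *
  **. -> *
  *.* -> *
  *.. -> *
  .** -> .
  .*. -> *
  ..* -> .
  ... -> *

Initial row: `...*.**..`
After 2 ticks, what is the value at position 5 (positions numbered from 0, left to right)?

*

**.**.**.
***.**.**
position 5 holds *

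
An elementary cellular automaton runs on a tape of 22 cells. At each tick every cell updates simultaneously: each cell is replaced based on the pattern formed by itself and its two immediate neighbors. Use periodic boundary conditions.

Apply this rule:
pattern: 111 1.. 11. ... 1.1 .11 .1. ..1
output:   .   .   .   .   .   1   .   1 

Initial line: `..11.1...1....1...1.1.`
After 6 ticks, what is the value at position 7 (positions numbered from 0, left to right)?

tick 1: .11.....1....1...1....
tick 2: 11.....1....1...1.....
tick 3: 1.....1....1...1.....1
tick 4: .....1....1...1.....11
tick 5: ....1....1...1.....11.
tick 6: ...1....1...1.....11..
position 7 holds .

.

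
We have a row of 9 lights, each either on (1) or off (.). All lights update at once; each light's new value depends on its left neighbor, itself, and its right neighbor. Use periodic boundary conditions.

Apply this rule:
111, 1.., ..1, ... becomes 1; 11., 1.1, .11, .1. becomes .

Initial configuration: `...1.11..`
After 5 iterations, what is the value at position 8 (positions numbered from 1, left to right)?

1

111....11
11.1111.1
1...11...
.111..111
..1.11.1.
position 8 holds 1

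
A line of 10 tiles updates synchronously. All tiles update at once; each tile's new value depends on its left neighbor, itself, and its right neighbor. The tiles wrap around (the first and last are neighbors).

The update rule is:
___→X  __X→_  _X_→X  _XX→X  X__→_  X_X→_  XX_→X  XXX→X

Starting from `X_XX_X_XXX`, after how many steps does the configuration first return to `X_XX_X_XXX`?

step 1: X_XX_X_XXX

1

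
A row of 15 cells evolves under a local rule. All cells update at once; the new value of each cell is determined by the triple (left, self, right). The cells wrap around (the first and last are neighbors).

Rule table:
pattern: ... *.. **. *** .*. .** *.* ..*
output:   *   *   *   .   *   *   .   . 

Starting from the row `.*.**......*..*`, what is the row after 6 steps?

.*.*******.**.*
.*.*.....*.**.*
.*.*****.*.**.*
.*.*...*.*.**.*
.*.***.*.*.**.*
.*.*.*.*.*.**.*

.*.*.*.*.*.**.*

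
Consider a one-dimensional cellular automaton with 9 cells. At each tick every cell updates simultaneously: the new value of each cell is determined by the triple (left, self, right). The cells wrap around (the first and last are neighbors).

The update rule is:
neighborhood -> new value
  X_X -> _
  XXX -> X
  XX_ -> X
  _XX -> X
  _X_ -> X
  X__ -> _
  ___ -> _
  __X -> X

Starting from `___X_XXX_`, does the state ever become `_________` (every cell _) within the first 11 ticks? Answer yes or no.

no

__XX_XXX_
_XXX_XXX_
XXXX_XXX_
XXXX_XXX_  (fixed point — unchanged through tick 11)
tick 11 is XXXX_XXX_, still not uniform _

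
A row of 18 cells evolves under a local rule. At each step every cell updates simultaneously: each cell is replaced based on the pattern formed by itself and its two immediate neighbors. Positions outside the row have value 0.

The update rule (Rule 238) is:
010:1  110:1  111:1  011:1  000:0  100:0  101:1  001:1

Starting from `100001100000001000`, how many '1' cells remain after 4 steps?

12

100011100000011000
100111100000111000
101111100001111000
111111100011111000
count of 1: 12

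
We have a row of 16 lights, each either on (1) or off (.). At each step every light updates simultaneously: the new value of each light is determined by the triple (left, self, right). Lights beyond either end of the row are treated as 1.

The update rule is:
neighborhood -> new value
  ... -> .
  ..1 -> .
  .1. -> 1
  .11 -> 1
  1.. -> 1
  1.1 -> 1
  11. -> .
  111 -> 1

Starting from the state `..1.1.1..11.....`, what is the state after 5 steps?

1111.11111.111.1

1.111111.1.1....
.111111.11111...
111111.11111.1..
11111.11111.111.
1111.11111.111.1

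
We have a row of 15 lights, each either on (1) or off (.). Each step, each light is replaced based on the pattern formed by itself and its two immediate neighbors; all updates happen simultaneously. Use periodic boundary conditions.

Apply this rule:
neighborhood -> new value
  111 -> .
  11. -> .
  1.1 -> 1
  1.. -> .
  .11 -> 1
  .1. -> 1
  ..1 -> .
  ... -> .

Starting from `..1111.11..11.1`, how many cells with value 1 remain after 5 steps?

3

..1...11...1.11
..1...1....111.
..1...1....1...
..1...1....1...  (fixed point — unchanged through step 5)
count of 1: 3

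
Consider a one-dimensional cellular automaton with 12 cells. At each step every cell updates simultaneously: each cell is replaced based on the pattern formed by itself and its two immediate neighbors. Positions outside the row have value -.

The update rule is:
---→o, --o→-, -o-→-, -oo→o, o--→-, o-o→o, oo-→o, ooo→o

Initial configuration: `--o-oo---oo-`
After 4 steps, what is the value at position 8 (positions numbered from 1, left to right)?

o

o--ooo-o-oo-
---oooo-ooo-
oo-oooooooo-
ooooooooooo-
position 8 holds o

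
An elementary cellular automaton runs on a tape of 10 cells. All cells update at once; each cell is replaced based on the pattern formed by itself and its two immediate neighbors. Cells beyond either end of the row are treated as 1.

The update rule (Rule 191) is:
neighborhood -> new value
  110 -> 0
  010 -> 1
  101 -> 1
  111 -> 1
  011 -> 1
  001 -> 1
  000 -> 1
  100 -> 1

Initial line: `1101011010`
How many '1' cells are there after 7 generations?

1011110111
0111101111
1111011111
1110111111
1101111111
1011111111
0111111111
count of 1: 9

9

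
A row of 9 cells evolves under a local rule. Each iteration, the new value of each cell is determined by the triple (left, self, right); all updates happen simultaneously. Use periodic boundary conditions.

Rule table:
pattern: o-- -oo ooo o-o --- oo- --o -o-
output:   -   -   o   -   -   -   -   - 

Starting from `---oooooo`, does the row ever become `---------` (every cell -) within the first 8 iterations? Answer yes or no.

iteration 1: ----oooo-
iteration 2: -----oo--
iteration 3: ---------
all cells are - at iteration 3

yes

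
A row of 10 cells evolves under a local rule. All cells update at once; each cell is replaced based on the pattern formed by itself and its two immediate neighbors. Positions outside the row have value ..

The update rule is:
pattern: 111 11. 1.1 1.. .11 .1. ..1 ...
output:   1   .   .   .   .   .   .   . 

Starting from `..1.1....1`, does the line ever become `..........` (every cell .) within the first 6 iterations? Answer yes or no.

yes

iteration 1: ..........
all cells are . at iteration 1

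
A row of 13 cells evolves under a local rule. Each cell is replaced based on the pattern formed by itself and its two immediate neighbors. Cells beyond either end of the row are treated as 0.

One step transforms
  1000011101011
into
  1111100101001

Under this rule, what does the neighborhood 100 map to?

At position 1 the neighborhood is 100; the next row has 1 there.

1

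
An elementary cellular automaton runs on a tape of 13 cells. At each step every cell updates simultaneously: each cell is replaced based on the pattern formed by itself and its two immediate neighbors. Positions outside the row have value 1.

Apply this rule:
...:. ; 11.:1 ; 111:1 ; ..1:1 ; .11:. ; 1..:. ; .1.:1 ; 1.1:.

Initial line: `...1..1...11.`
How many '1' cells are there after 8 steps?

..11.11..1.1.
.1.1..1.11.1.
.1.1.11..1.1.
.1.1..1.11.1.  (repeats step 2; period 2)
step 8: .1.1..1.11.1.
count of 1: 6

6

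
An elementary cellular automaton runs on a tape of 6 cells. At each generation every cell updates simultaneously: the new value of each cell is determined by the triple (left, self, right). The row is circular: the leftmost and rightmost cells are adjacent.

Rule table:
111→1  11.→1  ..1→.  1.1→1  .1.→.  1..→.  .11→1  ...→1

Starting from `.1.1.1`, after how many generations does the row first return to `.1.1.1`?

1.1.1.
.1.1.1

2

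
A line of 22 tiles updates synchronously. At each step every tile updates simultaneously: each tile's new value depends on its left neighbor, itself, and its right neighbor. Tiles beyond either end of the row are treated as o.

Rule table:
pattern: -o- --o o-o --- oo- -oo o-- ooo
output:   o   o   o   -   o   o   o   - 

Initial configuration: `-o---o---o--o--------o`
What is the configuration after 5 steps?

step 1: ooo-ooo-oooooo------oo
step 2: --ooo-ooo----oo----oo-
step 3: ooo-ooo-oo--oooo--oooo
step 4: --ooo-ooooooo--oooo---
step 5: ooo-ooo-----oooo--oo-o

ooo-ooo-----oooo--oo-o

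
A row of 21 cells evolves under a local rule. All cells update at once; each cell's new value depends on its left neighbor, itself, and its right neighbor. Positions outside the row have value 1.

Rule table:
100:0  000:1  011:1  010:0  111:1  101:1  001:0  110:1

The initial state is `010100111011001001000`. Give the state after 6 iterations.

101000111111000000010
110010111111011111001
110001111111111111001
110101111111111111001
111011111111111111001
111111111111111111001

111111111111111111001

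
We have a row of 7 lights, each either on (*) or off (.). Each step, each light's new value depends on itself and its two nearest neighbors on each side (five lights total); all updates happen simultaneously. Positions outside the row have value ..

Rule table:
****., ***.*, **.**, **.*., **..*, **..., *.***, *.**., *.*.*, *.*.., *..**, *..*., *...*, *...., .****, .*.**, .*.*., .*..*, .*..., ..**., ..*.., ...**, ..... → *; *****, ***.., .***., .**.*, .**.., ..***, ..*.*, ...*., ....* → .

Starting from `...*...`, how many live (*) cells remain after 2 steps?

5

step 1: *..****
step 2: ***.**.
count of *: 5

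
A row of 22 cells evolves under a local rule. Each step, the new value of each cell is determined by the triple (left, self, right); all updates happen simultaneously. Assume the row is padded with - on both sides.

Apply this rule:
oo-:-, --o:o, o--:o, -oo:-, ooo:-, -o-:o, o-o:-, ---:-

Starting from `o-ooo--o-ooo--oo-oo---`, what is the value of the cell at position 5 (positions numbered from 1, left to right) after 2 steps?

o

o----ooo----oo-----o--
oo--o---o--o--o---ooo-
position 5 holds o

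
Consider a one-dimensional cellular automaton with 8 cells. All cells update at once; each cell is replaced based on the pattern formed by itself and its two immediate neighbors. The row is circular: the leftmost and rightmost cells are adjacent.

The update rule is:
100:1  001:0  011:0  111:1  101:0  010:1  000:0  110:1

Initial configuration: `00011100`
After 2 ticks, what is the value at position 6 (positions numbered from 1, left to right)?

1

00001110
00000111
position 6 holds 1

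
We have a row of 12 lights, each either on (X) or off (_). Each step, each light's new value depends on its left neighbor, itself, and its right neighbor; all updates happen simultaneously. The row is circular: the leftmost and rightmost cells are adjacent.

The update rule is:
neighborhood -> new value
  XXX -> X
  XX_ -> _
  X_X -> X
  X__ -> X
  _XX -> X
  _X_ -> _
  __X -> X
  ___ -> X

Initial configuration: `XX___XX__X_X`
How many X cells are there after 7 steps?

step 1: X_XXXX_XX_XX
step 2: _XXXX_XX_XXX
step 3: XXXX_XX_XXX_
step 4: XXX_XX_XXX_X
step 5: XX_XX_XXX_XX
step 6: X_XX_XXX_XXX
step 7: _XX_XXX_XXXX
count of X: 9

9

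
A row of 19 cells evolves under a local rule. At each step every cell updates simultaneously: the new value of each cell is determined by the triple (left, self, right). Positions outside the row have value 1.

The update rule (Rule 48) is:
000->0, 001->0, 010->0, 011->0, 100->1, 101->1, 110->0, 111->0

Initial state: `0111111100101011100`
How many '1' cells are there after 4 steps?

1000000010010100010
0100000001001010001
1010000000100101000
0101000000010010100
count of 1: 5

5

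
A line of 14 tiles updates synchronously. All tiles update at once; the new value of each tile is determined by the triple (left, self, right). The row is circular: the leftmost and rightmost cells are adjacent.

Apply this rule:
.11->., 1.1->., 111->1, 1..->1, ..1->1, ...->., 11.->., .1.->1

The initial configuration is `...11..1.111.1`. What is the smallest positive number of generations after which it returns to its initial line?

14

generation 1: 1.1..111..1..1
generation 2: ..111.1.11111.
generation 3: .1.1..1..111.1
generation 4: .1.111111.1..1
generation 5: .1..1111..1111
generation 6: .111.11.11.11.
generation 7: 1.1..........1
generation 8: ..11........1.
generation 9: .1..1......111
generation 10: .11111....1.1.
generation 11: 1.111.1..11.11
generation 12: ...1..111....1
generation 13: 1.1111.1.1..11
generation 14: ...11..1.111.1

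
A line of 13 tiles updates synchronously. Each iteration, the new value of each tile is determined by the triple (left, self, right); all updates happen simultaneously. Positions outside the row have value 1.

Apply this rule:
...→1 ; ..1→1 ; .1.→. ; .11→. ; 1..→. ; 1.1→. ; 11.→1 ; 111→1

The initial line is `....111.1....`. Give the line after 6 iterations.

.111.11...111
..11..1.11.11
.1.1.1...1..1
.......11..1.
.111111.1.1..
..11111.....1

..11111.....1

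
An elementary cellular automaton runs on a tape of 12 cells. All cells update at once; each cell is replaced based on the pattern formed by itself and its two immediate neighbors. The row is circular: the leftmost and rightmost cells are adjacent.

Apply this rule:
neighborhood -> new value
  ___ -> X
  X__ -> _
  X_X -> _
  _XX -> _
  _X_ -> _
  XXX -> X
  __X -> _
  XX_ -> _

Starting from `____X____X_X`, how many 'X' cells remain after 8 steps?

_XX___XX____
____X____XXX
_XX___XX__X_
____X_______
XXX___XXXXXX
XX__X__XXXXX
X_______XXXX
__XXXXX__XXX
count of X: 8

8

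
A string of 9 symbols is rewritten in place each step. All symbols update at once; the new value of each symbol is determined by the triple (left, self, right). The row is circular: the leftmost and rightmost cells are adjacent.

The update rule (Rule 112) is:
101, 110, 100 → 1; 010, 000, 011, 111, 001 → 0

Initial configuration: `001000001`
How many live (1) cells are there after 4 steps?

100100000
010010000
001001000
000100100
count of 1: 2

2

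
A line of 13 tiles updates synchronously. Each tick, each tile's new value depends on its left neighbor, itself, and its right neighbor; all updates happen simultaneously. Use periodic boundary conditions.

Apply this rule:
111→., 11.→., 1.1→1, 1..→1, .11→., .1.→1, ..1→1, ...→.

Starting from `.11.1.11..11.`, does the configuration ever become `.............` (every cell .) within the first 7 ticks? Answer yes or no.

tick 1: 1..111..11..1
tick 2: .11...11..11.
tick 3: 1..1.1..11..1
tick 4: .1111111..11.
tick 5: 1.......11..1
tick 6: .1.....1..11.
tick 7: 111...1111..1
tick 7 is 111...1111..1, still not uniform .

no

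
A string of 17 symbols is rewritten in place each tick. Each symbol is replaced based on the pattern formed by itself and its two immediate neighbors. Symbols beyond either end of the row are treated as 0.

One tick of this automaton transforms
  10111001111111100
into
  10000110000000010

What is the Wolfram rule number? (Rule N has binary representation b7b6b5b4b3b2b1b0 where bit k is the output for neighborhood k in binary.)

position 3: 111 → 0  (bit 7 = 0)
position 4: 110 → 0  (bit 6 = 0)
position 1: 101 → 0  (bit 5 = 0)
position 5: 100 → 1  (bit 4 = 1)
position 2: 011 → 0  (bit 3 = 0)
position 0: 010 → 1  (bit 2 = 1)
position 6: 001 → 1  (bit 1 = 1)
position 16: 000 → 0  (bit 0 = 0)
bits b7..b0 = 00010110 = 22

22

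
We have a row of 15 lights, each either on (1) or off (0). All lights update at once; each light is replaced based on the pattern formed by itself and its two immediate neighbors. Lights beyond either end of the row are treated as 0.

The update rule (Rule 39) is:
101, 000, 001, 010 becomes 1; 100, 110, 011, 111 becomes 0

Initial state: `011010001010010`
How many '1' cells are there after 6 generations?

generation 1: 100110111110110
generation 2: 101001000001000
generation 3: 111011011111011
generation 4: 000100100000100
generation 5: 111101101111101
generation 6: 000010010000011
count of 1: 4

4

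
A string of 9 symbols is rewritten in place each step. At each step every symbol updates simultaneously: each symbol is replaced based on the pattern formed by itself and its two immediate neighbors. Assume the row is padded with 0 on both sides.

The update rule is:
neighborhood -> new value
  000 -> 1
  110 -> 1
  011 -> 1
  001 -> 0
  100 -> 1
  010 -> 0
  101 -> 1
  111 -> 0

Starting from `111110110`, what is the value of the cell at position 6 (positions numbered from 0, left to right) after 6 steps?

100011111
011010001
011101100
010111111
001100001
101111100
position 6 holds 1

1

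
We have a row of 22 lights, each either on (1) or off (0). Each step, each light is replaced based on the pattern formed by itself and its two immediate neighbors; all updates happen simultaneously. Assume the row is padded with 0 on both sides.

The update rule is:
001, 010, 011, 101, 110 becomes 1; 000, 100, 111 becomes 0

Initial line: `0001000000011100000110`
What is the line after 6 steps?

1011011111110000101110

0011000000110100001110
0111000001111100011010
1101000011000100111110
1111000111001101100010
1001001101011111100110
1011011111110000101110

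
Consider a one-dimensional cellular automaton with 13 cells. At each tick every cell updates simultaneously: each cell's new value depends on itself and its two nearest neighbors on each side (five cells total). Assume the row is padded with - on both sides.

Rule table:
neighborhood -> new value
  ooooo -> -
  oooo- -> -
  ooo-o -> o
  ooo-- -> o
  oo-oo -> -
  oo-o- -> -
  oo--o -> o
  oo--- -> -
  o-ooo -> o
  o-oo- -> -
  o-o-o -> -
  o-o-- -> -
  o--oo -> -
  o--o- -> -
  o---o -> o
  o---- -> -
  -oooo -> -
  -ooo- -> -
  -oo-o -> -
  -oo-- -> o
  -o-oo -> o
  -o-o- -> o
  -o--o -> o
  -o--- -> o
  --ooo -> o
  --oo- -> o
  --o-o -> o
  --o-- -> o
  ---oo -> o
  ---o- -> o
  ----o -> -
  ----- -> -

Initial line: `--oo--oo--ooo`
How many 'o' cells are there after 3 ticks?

-oooo-ooo-o-o
oo--o-o-o--o-
ooo-oo-o-o-oo
count of o: 9

9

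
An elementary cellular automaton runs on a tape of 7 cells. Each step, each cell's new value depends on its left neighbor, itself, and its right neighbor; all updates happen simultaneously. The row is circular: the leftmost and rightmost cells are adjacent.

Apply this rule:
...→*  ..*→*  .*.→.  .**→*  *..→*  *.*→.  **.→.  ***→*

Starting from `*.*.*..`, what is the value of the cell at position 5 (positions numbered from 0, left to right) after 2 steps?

step 1: .....**
step 2: ******.
position 5 holds *

*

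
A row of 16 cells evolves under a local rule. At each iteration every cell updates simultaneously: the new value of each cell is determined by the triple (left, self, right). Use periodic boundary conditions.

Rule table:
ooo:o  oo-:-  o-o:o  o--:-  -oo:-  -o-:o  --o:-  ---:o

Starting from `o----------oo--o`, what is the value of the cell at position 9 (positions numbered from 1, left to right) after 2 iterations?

o

--oooooooo------
o--oooooo--ooooo
position 9 holds o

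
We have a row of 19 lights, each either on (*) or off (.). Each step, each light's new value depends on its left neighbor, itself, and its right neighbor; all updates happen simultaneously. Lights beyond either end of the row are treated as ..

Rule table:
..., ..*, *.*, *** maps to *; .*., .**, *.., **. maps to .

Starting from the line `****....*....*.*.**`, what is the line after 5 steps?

.**..***..***.*.*..
*...*.*..*.*.*.*..*
..**.*..*.*.*.*..*.
**..*..*.*.*.*..*..
...*..*.*.*.*..*..*

...*..*.*.*.*..*..*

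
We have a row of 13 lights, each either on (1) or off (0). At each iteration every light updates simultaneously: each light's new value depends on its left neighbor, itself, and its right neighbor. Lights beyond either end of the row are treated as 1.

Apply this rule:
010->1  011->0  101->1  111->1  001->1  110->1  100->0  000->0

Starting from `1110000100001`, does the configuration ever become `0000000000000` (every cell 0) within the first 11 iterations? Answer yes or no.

no

1110001100010
1110010100111
1110111101011
1111011111101
1111101111110
1111110111111
1111111011111
1111111101111
1111111110111
1111111111011
1111111111101
iteration 11 is 1111111111101, still not uniform 0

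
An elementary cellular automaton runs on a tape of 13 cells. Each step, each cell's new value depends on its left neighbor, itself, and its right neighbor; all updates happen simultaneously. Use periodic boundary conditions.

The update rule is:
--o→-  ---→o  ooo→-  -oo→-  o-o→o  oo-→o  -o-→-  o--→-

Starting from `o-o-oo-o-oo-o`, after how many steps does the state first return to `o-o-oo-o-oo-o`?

13

oo-o-oo-o-oo-
-oo-o-oo-o-oo
o-oo-o-oo-o-o
oo-oo-o-oo-o-
-oo-oo-o-oo-o
o-oo-oo-o-oo-
-o-oo-oo-o-oo
o-o-oo-oo-o-o
oo-o-oo-oo-o-
-oo-o-oo-oo-o
o-oo-o-oo-oo-
-o-oo-o-oo-oo
o-o-oo-o-oo-o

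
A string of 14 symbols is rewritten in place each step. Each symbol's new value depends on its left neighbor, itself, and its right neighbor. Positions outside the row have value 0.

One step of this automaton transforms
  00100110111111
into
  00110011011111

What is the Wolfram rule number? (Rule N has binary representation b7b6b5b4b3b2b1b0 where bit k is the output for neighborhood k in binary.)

position 9: 111 → 1  (bit 7 = 1)
position 6: 110 → 1  (bit 6 = 1)
position 7: 101 → 1  (bit 5 = 1)
position 3: 100 → 1  (bit 4 = 1)
position 5: 011 → 0  (bit 3 = 0)
position 2: 010 → 1  (bit 2 = 1)
position 1: 001 → 0  (bit 1 = 0)
position 0: 000 → 0  (bit 0 = 0)
bits b7..b0 = 11110100 = 244

244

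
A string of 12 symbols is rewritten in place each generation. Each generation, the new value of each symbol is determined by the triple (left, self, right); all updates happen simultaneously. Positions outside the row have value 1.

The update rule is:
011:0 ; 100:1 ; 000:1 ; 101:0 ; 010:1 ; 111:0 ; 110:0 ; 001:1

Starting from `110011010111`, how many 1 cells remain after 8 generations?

001100010000
110011111111
001100000000
110011111111  (repeats generation 2; period 2)
generation 8: 110011111111
count of 1: 10

10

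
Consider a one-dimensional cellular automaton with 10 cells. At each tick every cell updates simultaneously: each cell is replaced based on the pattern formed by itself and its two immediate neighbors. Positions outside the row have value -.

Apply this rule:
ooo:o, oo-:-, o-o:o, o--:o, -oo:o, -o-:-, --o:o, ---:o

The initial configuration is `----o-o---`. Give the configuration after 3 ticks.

oooo-o-ooo
ooo-o-ooo-
oo-o-ooo-o

oo-o-ooo-o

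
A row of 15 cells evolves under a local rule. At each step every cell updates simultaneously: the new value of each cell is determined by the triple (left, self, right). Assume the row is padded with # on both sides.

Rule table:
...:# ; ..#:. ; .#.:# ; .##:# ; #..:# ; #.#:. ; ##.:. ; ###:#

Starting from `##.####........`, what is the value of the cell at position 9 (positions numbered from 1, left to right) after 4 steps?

#

#..###.#######.
.#.##..######..
.#.#.#.#####.#.
.#.#.#.####..#.
position 9 holds #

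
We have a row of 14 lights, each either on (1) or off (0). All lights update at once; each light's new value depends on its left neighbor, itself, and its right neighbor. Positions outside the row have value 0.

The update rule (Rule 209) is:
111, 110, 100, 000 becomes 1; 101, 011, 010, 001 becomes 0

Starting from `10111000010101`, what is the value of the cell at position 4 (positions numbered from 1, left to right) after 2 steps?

0

step 1: 00011111000000
step 2: 11001111111111
position 4 holds 0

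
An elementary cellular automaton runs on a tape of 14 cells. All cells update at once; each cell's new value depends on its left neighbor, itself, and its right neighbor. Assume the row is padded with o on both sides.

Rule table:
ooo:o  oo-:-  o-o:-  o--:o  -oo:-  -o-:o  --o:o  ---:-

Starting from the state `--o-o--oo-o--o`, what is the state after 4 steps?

--o----o-o--oo

step 1: ooo-ooo---ooo-
step 2: oo---o-o-o-o--
step 3: o-o-oo-o-o-ooo
step 4: --o----o-o--oo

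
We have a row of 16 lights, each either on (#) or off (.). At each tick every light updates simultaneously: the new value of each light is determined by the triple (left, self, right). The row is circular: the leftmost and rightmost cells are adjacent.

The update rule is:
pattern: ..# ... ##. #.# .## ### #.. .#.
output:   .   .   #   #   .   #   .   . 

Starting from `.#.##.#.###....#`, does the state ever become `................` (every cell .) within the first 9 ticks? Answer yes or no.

yes

tick 1: #.#.##.#.##.....
tick 2: .#.#.##.#.#.....
tick 3: ..#.#.##.#......
tick 4: ...#.#.##.......
tick 5: ....#.#.#.......
tick 6: .....#.#........
tick 7: ......#.........
tick 8: ................
all cells are . at tick 8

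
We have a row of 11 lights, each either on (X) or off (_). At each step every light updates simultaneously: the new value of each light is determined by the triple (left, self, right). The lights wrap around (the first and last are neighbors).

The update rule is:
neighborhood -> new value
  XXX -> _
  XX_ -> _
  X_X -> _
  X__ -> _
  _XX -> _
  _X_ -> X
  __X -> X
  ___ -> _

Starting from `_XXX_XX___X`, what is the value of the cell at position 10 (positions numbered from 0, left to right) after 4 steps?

_

_________XX
________X__
_______XX__
______X____
position 10 holds _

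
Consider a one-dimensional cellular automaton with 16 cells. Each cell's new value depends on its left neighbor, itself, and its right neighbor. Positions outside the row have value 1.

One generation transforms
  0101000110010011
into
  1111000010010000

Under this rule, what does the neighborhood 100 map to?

At position 4 the neighborhood is 100; the next row has 0 there.

0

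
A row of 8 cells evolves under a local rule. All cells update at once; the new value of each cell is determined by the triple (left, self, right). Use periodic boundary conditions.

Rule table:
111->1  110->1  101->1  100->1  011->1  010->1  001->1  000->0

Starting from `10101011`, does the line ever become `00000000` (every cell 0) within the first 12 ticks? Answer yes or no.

tick 1: 11111111
tick 2: 11111111  (fixed point — unchanged through tick 12)
tick 12 is 11111111, still not uniform 0

no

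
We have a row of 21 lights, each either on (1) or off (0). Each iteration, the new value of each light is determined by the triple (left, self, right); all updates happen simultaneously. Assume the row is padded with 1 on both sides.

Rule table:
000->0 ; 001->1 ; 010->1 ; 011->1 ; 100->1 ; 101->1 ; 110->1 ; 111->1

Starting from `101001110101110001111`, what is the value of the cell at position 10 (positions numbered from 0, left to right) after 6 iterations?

111111111111111011111
111111111111111111111
111111111111111111111  (fixed point — unchanged through iteration 6)
position 10 holds 1

1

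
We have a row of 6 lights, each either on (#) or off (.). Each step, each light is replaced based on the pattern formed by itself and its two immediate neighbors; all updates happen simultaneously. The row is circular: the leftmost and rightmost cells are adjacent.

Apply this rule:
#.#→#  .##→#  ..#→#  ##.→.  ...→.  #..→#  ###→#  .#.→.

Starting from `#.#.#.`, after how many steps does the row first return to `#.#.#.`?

2

step 1: .#.#.#
step 2: #.#.#.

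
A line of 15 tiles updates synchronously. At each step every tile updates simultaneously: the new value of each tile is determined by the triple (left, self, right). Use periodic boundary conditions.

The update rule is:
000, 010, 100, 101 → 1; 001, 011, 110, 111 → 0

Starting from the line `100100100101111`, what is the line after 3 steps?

100101101100000

010110110110000
011001001001111
100101101100000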